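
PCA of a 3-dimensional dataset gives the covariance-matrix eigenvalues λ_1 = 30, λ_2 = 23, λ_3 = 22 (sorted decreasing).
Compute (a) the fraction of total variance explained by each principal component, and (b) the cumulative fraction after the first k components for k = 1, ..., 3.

Step 1 — total variance = trace(Sigma) = Σ λ_i = 30 + 23 + 22 = 75.

Step 2 — fraction explained by component i = λ_i / Σ λ:
  PC1: 30/75 = 0.4
  PC2: 23/75 = 0.3067
  PC3: 22/75 = 0.2933

Step 3 — cumulative fraction after k components = (λ_1 + ... + λ_k) / Σ λ:
  k = 1: 30/75 = 0.4
  k = 2: (30 + 23)/75 = 53/75 = 0.7067
  k = 3: (30 + 23 + 22)/75 = 75/75 = 1

Summary (fraction, with percent):

explained: PC1 0.4 (40%), PC2 0.3067 (30.67%), PC3 0.2933 (29.33%);  cumulative: 0.4, 0.7067, 1


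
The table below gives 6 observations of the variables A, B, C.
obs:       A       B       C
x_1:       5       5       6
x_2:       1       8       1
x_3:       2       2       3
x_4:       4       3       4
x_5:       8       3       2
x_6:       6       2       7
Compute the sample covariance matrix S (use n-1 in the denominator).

Step 1 — column means:
  mean(A) = (5 + 1 + 2 + 4 + 8 + 6) / 6 = 26/6 = 4.3333
  mean(B) = (5 + 8 + 2 + 3 + 3 + 2) / 6 = 23/6 = 3.8333
  mean(C) = (6 + 1 + 3 + 4 + 2 + 7) / 6 = 23/6 = 3.8333

Step 2 — sample covariance S[i,j] = (1/(n-1)) · Σ_k (x_{k,i} - mean_i) · (x_{k,j} - mean_j), with n-1 = 5.
  S[A,A] = ((0.6667)·(0.6667) + (-3.3333)·(-3.3333) + (-2.3333)·(-2.3333) + (-0.3333)·(-0.3333) + (3.6667)·(3.6667) + (1.6667)·(1.6667)) / 5 = 33.3333/5 = 6.6667
  S[A,B] = ((0.6667)·(1.1667) + (-3.3333)·(4.1667) + (-2.3333)·(-1.8333) + (-0.3333)·(-0.8333) + (3.6667)·(-0.8333) + (1.6667)·(-1.8333)) / 5 = -14.6667/5 = -2.9333
  S[A,C] = ((0.6667)·(2.1667) + (-3.3333)·(-2.8333) + (-2.3333)·(-0.8333) + (-0.3333)·(0.1667) + (3.6667)·(-1.8333) + (1.6667)·(3.1667)) / 5 = 11.3333/5 = 2.2667
  S[B,B] = ((1.1667)·(1.1667) + (4.1667)·(4.1667) + (-1.8333)·(-1.8333) + (-0.8333)·(-0.8333) + (-0.8333)·(-0.8333) + (-1.8333)·(-1.8333)) / 5 = 26.8333/5 = 5.3667
  S[B,C] = ((1.1667)·(2.1667) + (4.1667)·(-2.8333) + (-1.8333)·(-0.8333) + (-0.8333)·(0.1667) + (-0.8333)·(-1.8333) + (-1.8333)·(3.1667)) / 5 = -12.1667/5 = -2.4333
  S[C,C] = ((2.1667)·(2.1667) + (-2.8333)·(-2.8333) + (-0.8333)·(-0.8333) + (0.1667)·(0.1667) + (-1.8333)·(-1.8333) + (3.1667)·(3.1667)) / 5 = 26.8333/5 = 5.3667

S is symmetric (S[j,i] = S[i,j]). Assembling:

S = [[6.6667, -2.9333, 2.2667],
 [-2.9333, 5.3667, -2.4333],
 [2.2667, -2.4333, 5.3667]]


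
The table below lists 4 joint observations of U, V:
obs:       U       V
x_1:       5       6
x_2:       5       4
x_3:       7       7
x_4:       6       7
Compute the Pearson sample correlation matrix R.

Step 1 — column means:
  mean(U) = (5 + 5 + 7 + 6) / 4 = 23/4 = 5.75
  mean(V) = (6 + 4 + 7 + 7) / 4 = 24/4 = 6

Step 2 — sample variances and covariances s[i,j] = (1/(n-1)) · Σ_k (x_{k,i} - mean_i) · (x_{k,j} - mean_j), with n-1 = 3:
  s[U,U] = ((-0.75)·(-0.75) + (-0.75)·(-0.75) + (1.25)·(1.25) + (0.25)·(0.25)) / 3 = 2.75/3 = 0.9167
  s[U,V] = ((-0.75)·(0) + (-0.75)·(-2) + (1.25)·(1) + (0.25)·(1)) / 3 = 3/3 = 1
  s[V,V] = ((0)·(0) + (-2)·(-2) + (1)·(1) + (1)·(1)) / 3 = 6/3 = 2
  Sample standard deviations s_i = √(s[i,i]):
  s(U) = √(0.9167) = 0.9574
  s(V) = √(2) = 1.4142

Step 3 — r_{ij} = s_{ij} / (s_i · s_j):
  r[U,U] = 1 (diagonal).
  r[U,V] = 1 / (0.9574 · 1.4142) = 1 / 1.354 = 0.7385
  r[V,V] = 1 (diagonal).

R is symmetric with unit diagonal. Assembling:

R = [[1, 0.7385],
 [0.7385, 1]]


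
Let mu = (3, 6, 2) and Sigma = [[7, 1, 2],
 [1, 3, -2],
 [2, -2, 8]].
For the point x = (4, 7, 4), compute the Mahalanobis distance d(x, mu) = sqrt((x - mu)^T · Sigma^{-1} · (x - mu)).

Step 1 — centre the observation: (x - mu) = (1, 1, 2).

Step 2 — invert Sigma (cofactor / det for 3×3, or solve directly):
  Sigma^{-1} = [[0.1786, -0.1071, -0.0714],
 [-0.1071, 0.4643, 0.1429],
 [-0.0714, 0.1429, 0.1786]].

Step 3 — form the quadratic (x - mu)^T · Sigma^{-1} · (x - mu):
  Sigma^{-1} · (x - mu) = (-0.0714, 0.6429, 0.4286).
  (x - mu)^T · [Sigma^{-1} · (x - mu)] = (1)·(-0.0714) + (1)·(0.6429) + (2)·(0.4286) = 1.4286.

Step 4 — take square root: d = √(1.4286) ≈ 1.1952.

d(x, mu) = √(1.4286) ≈ 1.1952


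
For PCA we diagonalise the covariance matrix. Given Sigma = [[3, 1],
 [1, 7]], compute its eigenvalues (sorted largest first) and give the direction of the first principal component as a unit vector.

Step 1 — characteristic polynomial of 2×2 Sigma:
  det(Sigma - λI) = λ² - trace · λ + det = 0.
  trace = 3 + 7 = 10, det = 3·7 - (1)² = 20.
Step 2 — discriminant:
  Δ = trace² - 4·det = 100 - 80 = 20.
Step 3 — eigenvalues:
  λ = (trace ± √Δ)/2 = (10 ± 4.4721)/2,
  λ_1 = 7.2361,  λ_2 = 2.7639.

Step 4 — unit eigenvector for λ_1: solve (Sigma - λ_1 I)v = 0. First row:
  (3 - 7.2361)·v_x + (1)·v_y = 0, i.e. (-4.2361)·v_x + (1)·v_y = 0,
  so v ∝ (b, λ_1 - a) = (1, 4.2361) = u.
  ||u|| = √((1)² + (4.2361)²) = √(18.9443) ≈ 4.3525,
  v_1 = u/||u|| ≈ (0.2298, 0.9732) (||v_1|| = 1).

λ_1 = 7.2361,  λ_2 = 2.7639;  v_1 ≈ (0.2298, 0.9732)


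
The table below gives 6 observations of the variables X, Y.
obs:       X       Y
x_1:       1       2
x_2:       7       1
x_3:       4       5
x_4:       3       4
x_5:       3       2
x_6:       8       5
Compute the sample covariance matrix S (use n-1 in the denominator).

Step 1 — column means:
  mean(X) = (1 + 7 + 4 + 3 + 3 + 8) / 6 = 26/6 = 4.3333
  mean(Y) = (2 + 1 + 5 + 4 + 2 + 5) / 6 = 19/6 = 3.1667

Step 2 — sample covariance S[i,j] = (1/(n-1)) · Σ_k (x_{k,i} - mean_i) · (x_{k,j} - mean_j), with n-1 = 5.
  S[X,X] = ((-3.3333)·(-3.3333) + (2.6667)·(2.6667) + (-0.3333)·(-0.3333) + (-1.3333)·(-1.3333) + (-1.3333)·(-1.3333) + (3.6667)·(3.6667)) / 5 = 35.3333/5 = 7.0667
  S[X,Y] = ((-3.3333)·(-1.1667) + (2.6667)·(-2.1667) + (-0.3333)·(1.8333) + (-1.3333)·(0.8333) + (-1.3333)·(-1.1667) + (3.6667)·(1.8333)) / 5 = 4.6667/5 = 0.9333
  S[Y,Y] = ((-1.1667)·(-1.1667) + (-2.1667)·(-2.1667) + (1.8333)·(1.8333) + (0.8333)·(0.8333) + (-1.1667)·(-1.1667) + (1.8333)·(1.8333)) / 5 = 14.8333/5 = 2.9667

S is symmetric (S[j,i] = S[i,j]). Assembling:

S = [[7.0667, 0.9333],
 [0.9333, 2.9667]]


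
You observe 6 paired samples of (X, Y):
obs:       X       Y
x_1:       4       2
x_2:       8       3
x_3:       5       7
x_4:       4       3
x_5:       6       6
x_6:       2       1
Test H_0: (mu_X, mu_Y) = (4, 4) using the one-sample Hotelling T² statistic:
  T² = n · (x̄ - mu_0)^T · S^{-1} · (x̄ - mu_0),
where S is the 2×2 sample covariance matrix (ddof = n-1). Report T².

Step 1 — sample mean vector:
  mean(X) = (4 + 8 + 5 + 4 + 6 + 2) / 6 = 29/6 = 4.8333
  mean(Y) = (2 + 3 + 7 + 3 + 6 + 1) / 6 = 22/6 = 3.6667
  x̄ = (4.8333, 3.6667),  deviation x̄ - mu_0 = (4.8333, 3.6667) - (4, 4) = (0.8333, -0.3333).

Step 2 — sample covariance matrix, S[i,j] = (1/(n-1)) · Σ_k (x_{k,i} - mean_i) · (x_{k,j} - mean_j), divisor n-1 = 5:
  S[X,X] = ((-0.8333)·(-0.8333) + (3.1667)·(3.1667) + (0.1667)·(0.1667) + (-0.8333)·(-0.8333) + (1.1667)·(1.1667) + (-2.8333)·(-2.8333)) / 5 = 20.8333/5 = 4.1667
  S[X,Y] = ((-0.8333)·(-1.6667) + (3.1667)·(-0.6667) + (0.1667)·(3.3333) + (-0.8333)·(-0.6667) + (1.1667)·(2.3333) + (-2.8333)·(-2.6667)) / 5 = 10.6667/5 = 2.1333
  S[Y,Y] = ((-1.6667)·(-1.6667) + (-0.6667)·(-0.6667) + (3.3333)·(3.3333) + (-0.6667)·(-0.6667) + (2.3333)·(2.3333) + (-2.6667)·(-2.6667)) / 5 = 27.3333/5 = 5.4667
  S = [[4.1667, 2.1333],
 [2.1333, 5.4667]].

Step 3 — invert S. det(S) = 4.1667·5.4667 - (2.1333)² = 18.2267.
  S^{-1} = (1/det) · [[d, -b], [-b, a]] = [[0.2999, -0.117],
 [-0.117, 0.2286]].

Step 4 — quadratic form (x̄ - mu_0)^T · S^{-1} · (x̄ - mu_0):
  S^{-1} · (x̄ - mu_0) = (0.289, -0.1737),
  (x̄ - mu_0)^T · [...] = (0.8333)·(0.289) + (-0.3333)·(-0.1737) = 0.2987.

Step 5 — scale by n: T² = 6 · 0.2987 = 1.7922.

T² ≈ 1.7922


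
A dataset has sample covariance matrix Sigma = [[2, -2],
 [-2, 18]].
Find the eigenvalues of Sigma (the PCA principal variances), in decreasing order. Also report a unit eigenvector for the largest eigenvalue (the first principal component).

Step 1 — characteristic polynomial of 2×2 Sigma:
  det(Sigma - λI) = λ² - trace · λ + det = 0.
  trace = 2 + 18 = 20, det = 2·18 - (-2)² = 32.
Step 2 — discriminant:
  Δ = trace² - 4·det = 400 - 128 = 272.
Step 3 — eigenvalues:
  λ = (trace ± √Δ)/2 = (20 ± 16.4924)/2,
  λ_1 = 18.2462,  λ_2 = 1.7538.

Step 4 — unit eigenvector for λ_1: solve (Sigma - λ_1 I)v = 0. First row:
  (2 - 18.2462)·v_x + (-2)·v_y = 0, i.e. (-16.2462)·v_x + (-2)·v_y = 0,
  so v ∝ (b, λ_1 - a) = (-2, 16.2462); multiply by -1 so the first entry is positive: u = (2, -16.2462).
  ||u|| = √((2)² + (-16.2462)²) = √(267.9394) ≈ 16.3689,
  v_1 = u/||u|| ≈ (0.1222, -0.9925) (||v_1|| = 1).

λ_1 = 18.2462,  λ_2 = 1.7538;  v_1 ≈ (0.1222, -0.9925)


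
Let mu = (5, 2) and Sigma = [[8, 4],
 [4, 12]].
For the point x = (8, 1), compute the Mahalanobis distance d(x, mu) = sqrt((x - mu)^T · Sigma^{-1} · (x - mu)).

Step 1 — centre the observation: (x - mu) = (3, -1).

Step 2 — invert Sigma. det(Sigma) = 8·12 - (4)² = 80.
  Sigma^{-1} = (1/det) · [[d, -b], [-b, a]] = [[0.15, -0.05],
 [-0.05, 0.1]].

Step 3 — form the quadratic (x - mu)^T · Sigma^{-1} · (x - mu):
  Sigma^{-1} · (x - mu) = (0.5, -0.25).
  (x - mu)^T · [Sigma^{-1} · (x - mu)] = (3)·(0.5) + (-1)·(-0.25) = 1.75.

Step 4 — take square root: d = √(1.75) ≈ 1.3229.

d(x, mu) = √(1.75) ≈ 1.3229


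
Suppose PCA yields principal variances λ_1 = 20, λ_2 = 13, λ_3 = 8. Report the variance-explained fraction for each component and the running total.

Step 1 — total variance = trace(Sigma) = Σ λ_i = 20 + 13 + 8 = 41.

Step 2 — fraction explained by component i = λ_i / Σ λ:
  PC1: 20/41 = 0.4878
  PC2: 13/41 = 0.3171
  PC3: 8/41 = 0.1951

Step 3 — cumulative fraction after k components = (λ_1 + ... + λ_k) / Σ λ:
  k = 1: 20/41 = 0.4878
  k = 2: (20 + 13)/41 = 33/41 = 0.8049
  k = 3: (20 + 13 + 8)/41 = 41/41 = 1

Summary (fraction, with percent):

explained: PC1 0.4878 (48.78%), PC2 0.3171 (31.71%), PC3 0.1951 (19.51%);  cumulative: 0.4878, 0.8049, 1


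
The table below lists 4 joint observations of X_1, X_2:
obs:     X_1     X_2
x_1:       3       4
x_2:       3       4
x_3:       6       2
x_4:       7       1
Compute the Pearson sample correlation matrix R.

Step 1 — column means:
  mean(X_1) = (3 + 3 + 6 + 7) / 4 = 19/4 = 4.75
  mean(X_2) = (4 + 4 + 2 + 1) / 4 = 11/4 = 2.75

Step 2 — sample variances and covariances s[i,j] = (1/(n-1)) · Σ_k (x_{k,i} - mean_i) · (x_{k,j} - mean_j), with n-1 = 3:
  s[X_1,X_1] = ((-1.75)·(-1.75) + (-1.75)·(-1.75) + (1.25)·(1.25) + (2.25)·(2.25)) / 3 = 12.75/3 = 4.25
  s[X_1,X_2] = ((-1.75)·(1.25) + (-1.75)·(1.25) + (1.25)·(-0.75) + (2.25)·(-1.75)) / 3 = -9.25/3 = -3.0833
  s[X_2,X_2] = ((1.25)·(1.25) + (1.25)·(1.25) + (-0.75)·(-0.75) + (-1.75)·(-1.75)) / 3 = 6.75/3 = 2.25
  Sample standard deviations s_i = √(s[i,i]):
  s(X_1) = √(4.25) = 2.0616
  s(X_2) = √(2.25) = 1.5

Step 3 — r_{ij} = s_{ij} / (s_i · s_j):
  r[X_1,X_1] = 1 (diagonal).
  r[X_1,X_2] = -3.0833 / (2.0616 · 1.5) = -3.0833 / 3.0923 = -0.9971
  r[X_2,X_2] = 1 (diagonal).

R is symmetric with unit diagonal. Assembling:

R = [[1, -0.9971],
 [-0.9971, 1]]


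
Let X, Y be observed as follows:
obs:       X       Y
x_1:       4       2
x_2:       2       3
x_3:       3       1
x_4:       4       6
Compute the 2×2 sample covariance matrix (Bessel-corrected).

Step 1 — column means:
  mean(X) = (4 + 2 + 3 + 4) / 4 = 13/4 = 3.25
  mean(Y) = (2 + 3 + 1 + 6) / 4 = 12/4 = 3

Step 2 — sample covariance S[i,j] = (1/(n-1)) · Σ_k (x_{k,i} - mean_i) · (x_{k,j} - mean_j), with n-1 = 3.
  S[X,X] = ((0.75)·(0.75) + (-1.25)·(-1.25) + (-0.25)·(-0.25) + (0.75)·(0.75)) / 3 = 2.75/3 = 0.9167
  S[X,Y] = ((0.75)·(-1) + (-1.25)·(0) + (-0.25)·(-2) + (0.75)·(3)) / 3 = 2/3 = 0.6667
  S[Y,Y] = ((-1)·(-1) + (0)·(0) + (-2)·(-2) + (3)·(3)) / 3 = 14/3 = 4.6667

S is symmetric (S[j,i] = S[i,j]). Assembling:

S = [[0.9167, 0.6667],
 [0.6667, 4.6667]]


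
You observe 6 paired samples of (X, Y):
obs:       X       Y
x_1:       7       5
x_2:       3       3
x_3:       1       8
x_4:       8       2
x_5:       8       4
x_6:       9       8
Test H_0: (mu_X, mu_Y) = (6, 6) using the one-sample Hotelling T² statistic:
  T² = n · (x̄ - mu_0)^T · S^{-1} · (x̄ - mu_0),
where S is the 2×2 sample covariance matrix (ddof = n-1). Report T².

Step 1 — sample mean vector:
  mean(X) = (7 + 3 + 1 + 8 + 8 + 9) / 6 = 36/6 = 6
  mean(Y) = (5 + 3 + 8 + 2 + 4 + 8) / 6 = 30/6 = 5
  x̄ = (6, 5),  deviation x̄ - mu_0 = (6, 5) - (6, 6) = (0, -1).

Step 2 — sample covariance matrix, S[i,j] = (1/(n-1)) · Σ_k (x_{k,i} - mean_i) · (x_{k,j} - mean_j), divisor n-1 = 5:
  S[X,X] = ((1)·(1) + (-3)·(-3) + (-5)·(-5) + (2)·(2) + (2)·(2) + (3)·(3)) / 5 = 52/5 = 10.4
  S[X,Y] = ((1)·(0) + (-3)·(-2) + (-5)·(3) + (2)·(-3) + (2)·(-1) + (3)·(3)) / 5 = -8/5 = -1.6
  S[Y,Y] = ((0)·(0) + (-2)·(-2) + (3)·(3) + (-3)·(-3) + (-1)·(-1) + (3)·(3)) / 5 = 32/5 = 6.4
  S = [[10.4, -1.6],
 [-1.6, 6.4]].

Step 3 — invert S. det(S) = 10.4·6.4 - (-1.6)² = 64.
  S^{-1} = (1/det) · [[d, -b], [-b, a]] = [[0.1, 0.025],
 [0.025, 0.1625]].

Step 4 — quadratic form (x̄ - mu_0)^T · S^{-1} · (x̄ - mu_0):
  S^{-1} · (x̄ - mu_0) = (-0.025, -0.1625),
  (x̄ - mu_0)^T · [...] = (0)·(-0.025) + (-1)·(-0.1625) = 0.1625.

Step 5 — scale by n: T² = 6 · 0.1625 = 0.975.

T² ≈ 0.975


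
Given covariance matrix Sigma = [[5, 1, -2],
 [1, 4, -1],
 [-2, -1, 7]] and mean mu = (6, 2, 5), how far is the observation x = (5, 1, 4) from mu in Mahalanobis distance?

Step 1 — centre the observation: (x - mu) = (-1, -1, -1).

Step 2 — invert Sigma (cofactor / det for 3×3, or solve directly):
  Sigma^{-1} = [[0.2328, -0.0431, 0.0603],
 [-0.0431, 0.2672, 0.0259],
 [0.0603, 0.0259, 0.1638]].

Step 3 — form the quadratic (x - mu)^T · Sigma^{-1} · (x - mu):
  Sigma^{-1} · (x - mu) = (-0.25, -0.25, -0.25).
  (x - mu)^T · [Sigma^{-1} · (x - mu)] = (-1)·(-0.25) + (-1)·(-0.25) + (-1)·(-0.25) = 0.75.

Step 4 — take square root: d = √(0.75) ≈ 0.866.

d(x, mu) = √(0.75) ≈ 0.866


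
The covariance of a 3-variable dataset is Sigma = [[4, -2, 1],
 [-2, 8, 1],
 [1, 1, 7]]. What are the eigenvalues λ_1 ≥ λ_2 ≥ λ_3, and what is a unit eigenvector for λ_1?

Step 1 — characteristic polynomial p(λ) = det(λI - Sigma) = λ³ - tr·λ² + c_1·λ - det, where tr = trace, c_1 = sum of the principal 2×2 minors, det = det(Sigma):
  tr = 4 + 8 + 7 = 19,
  c_1 = (4·8 - (-2)²) + (4·7 - (1)²) + (8·7 - (1)²) = 28 + 27 + 55 = 110,
  det = 4·(8·7 - (1)²) - (-2)·((-2)·7 - (1)·(1)) + (1)·((-2)·(1) - 8·(1)) = 4·(55) - (-2)·(-15) + (1)·(-10) = 180.
  So p(λ) = λ³ - 19λ² + 110λ - 180.
Step 2 — look for an integer root (rational root theorem: any rational root is an integer divisor of 180). Testing λ = 9:
  p(9) = 729 - 1539 + 990 - 180 = 0  ✓
  Dividing out (λ - 9): p(λ) = (λ - 9)(λ² - 10λ + 20).
Step 3 — remaining eigenvalues from the quadratic λ² - 10λ + 20 = 0:
  Δ = 10² - 4·20 = 100 - 80 = 20,  λ = (10 ± √20)/2 = (10 ± 4.4721)/2 ≈ 7.2361 or 2.7639.
  Sorted: λ_1 = 9,  λ_2 = 7.2361,  λ_3 = 2.7639  (check: sum = 19 = tr ✓).

Step 4 — unit eigenvector for λ_1 = 9: v spans the null space of (Sigma - λ_1 I), whose rows are
  r_1 = (-5, -2, 1),  r_2 = (-2, -1, 1),  r_3 = (1, 1, -2).
  v is orthogonal to every row, so take v ∝ r_1 × r_2 = ((-2)·(1) - (1)·(-1), (1)·(-2) - (-5)·(1), (-5)·(-1) - (-2)·(-2)) = (-1, 3, 1).
  Rescale (multiply by -1 so the first nonzero entry is positive): u = (1, -3, -1).
  ||u|| = √((1)² + (-3)² + (-1)²) = √(11) ≈ 3.3166,  v_1 = u/||u|| ≈ (0.3015, -0.9045, -0.3015) (||v_1|| = 1).

λ_1 = 9,  λ_2 = 7.2361,  λ_3 = 2.7639;  v_1 ≈ (0.3015, -0.9045, -0.3015)


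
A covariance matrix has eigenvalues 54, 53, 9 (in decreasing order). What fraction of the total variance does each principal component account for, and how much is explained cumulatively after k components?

Step 1 — total variance = trace(Sigma) = Σ λ_i = 54 + 53 + 9 = 116.

Step 2 — fraction explained by component i = λ_i / Σ λ:
  PC1: 54/116 = 0.4655
  PC2: 53/116 = 0.4569
  PC3: 9/116 = 0.0776

Step 3 — cumulative fraction after k components = (λ_1 + ... + λ_k) / Σ λ:
  k = 1: 54/116 = 0.4655
  k = 2: (54 + 53)/116 = 107/116 = 0.9224
  k = 3: (54 + 53 + 9)/116 = 116/116 = 1

Summary (fraction, with percent):

explained: PC1 0.4655 (46.55%), PC2 0.4569 (45.69%), PC3 0.0776 (7.76%);  cumulative: 0.4655, 0.9224, 1


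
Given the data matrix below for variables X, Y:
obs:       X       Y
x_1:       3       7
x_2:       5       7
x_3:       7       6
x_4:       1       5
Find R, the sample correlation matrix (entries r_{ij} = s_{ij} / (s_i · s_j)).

Step 1 — column means:
  mean(X) = (3 + 5 + 7 + 1) / 4 = 16/4 = 4
  mean(Y) = (7 + 7 + 6 + 5) / 4 = 25/4 = 6.25

Step 2 — sample variances and covariances s[i,j] = (1/(n-1)) · Σ_k (x_{k,i} - mean_i) · (x_{k,j} - mean_j), with n-1 = 3:
  s[X,X] = ((-1)·(-1) + (1)·(1) + (3)·(3) + (-3)·(-3)) / 3 = 20/3 = 6.6667
  s[X,Y] = ((-1)·(0.75) + (1)·(0.75) + (3)·(-0.25) + (-3)·(-1.25)) / 3 = 3/3 = 1
  s[Y,Y] = ((0.75)·(0.75) + (0.75)·(0.75) + (-0.25)·(-0.25) + (-1.25)·(-1.25)) / 3 = 2.75/3 = 0.9167
  Sample standard deviations s_i = √(s[i,i]):
  s(X) = √(6.6667) = 2.582
  s(Y) = √(0.9167) = 0.9574

Step 3 — r_{ij} = s_{ij} / (s_i · s_j):
  r[X,X] = 1 (diagonal).
  r[X,Y] = 1 / (2.582 · 0.9574) = 1 / 2.4721 = 0.4045
  r[Y,Y] = 1 (diagonal).

R is symmetric with unit diagonal. Assembling:

R = [[1, 0.4045],
 [0.4045, 1]]


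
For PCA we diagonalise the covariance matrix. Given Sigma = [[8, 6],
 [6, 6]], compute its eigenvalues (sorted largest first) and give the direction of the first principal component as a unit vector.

Step 1 — characteristic polynomial of 2×2 Sigma:
  det(Sigma - λI) = λ² - trace · λ + det = 0.
  trace = 8 + 6 = 14, det = 8·6 - (6)² = 12.
Step 2 — discriminant:
  Δ = trace² - 4·det = 196 - 48 = 148.
Step 3 — eigenvalues:
  λ = (trace ± √Δ)/2 = (14 ± 12.1655)/2,
  λ_1 = 13.0828,  λ_2 = 0.9172.

Step 4 — unit eigenvector for λ_1: solve (Sigma - λ_1 I)v = 0. First row:
  (8 - 13.0828)·v_x + (6)·v_y = 0, i.e. (-5.0828)·v_x + (6)·v_y = 0,
  so v ∝ (b, λ_1 - a) = (6, 5.0828) = u.
  ||u|| = √((6)² + (5.0828)²) = √(61.8345) ≈ 7.8635,
  v_1 = u/||u|| ≈ (0.763, 0.6464) (||v_1|| = 1).

λ_1 = 13.0828,  λ_2 = 0.9172;  v_1 ≈ (0.763, 0.6464)


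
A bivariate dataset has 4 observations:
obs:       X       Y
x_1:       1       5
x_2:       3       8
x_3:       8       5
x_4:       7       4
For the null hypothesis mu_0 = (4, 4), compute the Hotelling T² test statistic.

Step 1 — sample mean vector:
  mean(X) = (1 + 3 + 8 + 7) / 4 = 19/4 = 4.75
  mean(Y) = (5 + 8 + 5 + 4) / 4 = 22/4 = 5.5
  x̄ = (4.75, 5.5),  deviation x̄ - mu_0 = (4.75, 5.5) - (4, 4) = (0.75, 1.5).

Step 2 — sample covariance matrix, S[i,j] = (1/(n-1)) · Σ_k (x_{k,i} - mean_i) · (x_{k,j} - mean_j), divisor n-1 = 3:
  S[X,X] = ((-3.75)·(-3.75) + (-1.75)·(-1.75) + (3.25)·(3.25) + (2.25)·(2.25)) / 3 = 32.75/3 = 10.9167
  S[X,Y] = ((-3.75)·(-0.5) + (-1.75)·(2.5) + (3.25)·(-0.5) + (2.25)·(-1.5)) / 3 = -7.5/3 = -2.5
  S[Y,Y] = ((-0.5)·(-0.5) + (2.5)·(2.5) + (-0.5)·(-0.5) + (-1.5)·(-1.5)) / 3 = 9/3 = 3
  S = [[10.9167, -2.5],
 [-2.5, 3]].

Step 3 — invert S. det(S) = 10.9167·3 - (-2.5)² = 26.5.
  S^{-1} = (1/det) · [[d, -b], [-b, a]] = [[0.1132, 0.0943],
 [0.0943, 0.4119]].

Step 4 — quadratic form (x̄ - mu_0)^T · S^{-1} · (x̄ - mu_0):
  S^{-1} · (x̄ - mu_0) = (0.2264, 0.6887),
  (x̄ - mu_0)^T · [...] = (0.75)·(0.2264) + (1.5)·(0.6887) = 1.2028.

Step 5 — scale by n: T² = 4 · 1.2028 = 4.8113.

T² ≈ 4.8113


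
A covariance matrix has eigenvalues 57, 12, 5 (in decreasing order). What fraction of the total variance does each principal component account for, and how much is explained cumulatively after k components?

Step 1 — total variance = trace(Sigma) = Σ λ_i = 57 + 12 + 5 = 74.

Step 2 — fraction explained by component i = λ_i / Σ λ:
  PC1: 57/74 = 0.7703
  PC2: 12/74 = 0.1622
  PC3: 5/74 = 0.0676

Step 3 — cumulative fraction after k components = (λ_1 + ... + λ_k) / Σ λ:
  k = 1: 57/74 = 0.7703
  k = 2: (57 + 12)/74 = 69/74 = 0.9324
  k = 3: (57 + 12 + 5)/74 = 74/74 = 1

Summary (fraction, with percent):

explained: PC1 0.7703 (77.03%), PC2 0.1622 (16.22%), PC3 0.0676 (6.76%);  cumulative: 0.7703, 0.9324, 1


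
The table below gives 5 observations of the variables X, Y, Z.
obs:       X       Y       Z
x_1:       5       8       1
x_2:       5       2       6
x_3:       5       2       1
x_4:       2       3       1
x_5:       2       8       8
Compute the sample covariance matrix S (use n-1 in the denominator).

Step 1 — column means:
  mean(X) = (5 + 5 + 5 + 2 + 2) / 5 = 19/5 = 3.8
  mean(Y) = (8 + 2 + 2 + 3 + 8) / 5 = 23/5 = 4.6
  mean(Z) = (1 + 6 + 1 + 1 + 8) / 5 = 17/5 = 3.4

Step 2 — sample covariance S[i,j] = (1/(n-1)) · Σ_k (x_{k,i} - mean_i) · (x_{k,j} - mean_j), with n-1 = 4.
  S[X,X] = ((1.2)·(1.2) + (1.2)·(1.2) + (1.2)·(1.2) + (-1.8)·(-1.8) + (-1.8)·(-1.8)) / 4 = 10.8/4 = 2.7
  S[X,Y] = ((1.2)·(3.4) + (1.2)·(-2.6) + (1.2)·(-2.6) + (-1.8)·(-1.6) + (-1.8)·(3.4)) / 4 = -5.4/4 = -1.35
  S[X,Z] = ((1.2)·(-2.4) + (1.2)·(2.6) + (1.2)·(-2.4) + (-1.8)·(-2.4) + (-1.8)·(4.6)) / 4 = -6.6/4 = -1.65
  S[Y,Y] = ((3.4)·(3.4) + (-2.6)·(-2.6) + (-2.6)·(-2.6) + (-1.6)·(-1.6) + (3.4)·(3.4)) / 4 = 39.2/4 = 9.8
  S[Y,Z] = ((3.4)·(-2.4) + (-2.6)·(2.6) + (-2.6)·(-2.4) + (-1.6)·(-2.4) + (3.4)·(4.6)) / 4 = 10.8/4 = 2.7
  S[Z,Z] = ((-2.4)·(-2.4) + (2.6)·(2.6) + (-2.4)·(-2.4) + (-2.4)·(-2.4) + (4.6)·(4.6)) / 4 = 45.2/4 = 11.3

S is symmetric (S[j,i] = S[i,j]). Assembling:

S = [[2.7, -1.35, -1.65],
 [-1.35, 9.8, 2.7],
 [-1.65, 2.7, 11.3]]


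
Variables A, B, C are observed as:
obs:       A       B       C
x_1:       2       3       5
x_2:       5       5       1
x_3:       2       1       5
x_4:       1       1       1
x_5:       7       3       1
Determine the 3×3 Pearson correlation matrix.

Step 1 — column means:
  mean(A) = (2 + 5 + 2 + 1 + 7) / 5 = 17/5 = 3.4
  mean(B) = (3 + 5 + 1 + 1 + 3) / 5 = 13/5 = 2.6
  mean(C) = (5 + 1 + 5 + 1 + 1) / 5 = 13/5 = 2.6

Step 2 — sample variances and covariances s[i,j] = (1/(n-1)) · Σ_k (x_{k,i} - mean_i) · (x_{k,j} - mean_j), with n-1 = 4:
  s[A,A] = ((-1.4)·(-1.4) + (1.6)·(1.6) + (-1.4)·(-1.4) + (-2.4)·(-2.4) + (3.6)·(3.6)) / 4 = 25.2/4 = 6.3
  s[A,B] = ((-1.4)·(0.4) + (1.6)·(2.4) + (-1.4)·(-1.6) + (-2.4)·(-1.6) + (3.6)·(0.4)) / 4 = 10.8/4 = 2.7
  s[A,C] = ((-1.4)·(2.4) + (1.6)·(-1.6) + (-1.4)·(2.4) + (-2.4)·(-1.6) + (3.6)·(-1.6)) / 4 = -11.2/4 = -2.8
  s[B,B] = ((0.4)·(0.4) + (2.4)·(2.4) + (-1.6)·(-1.6) + (-1.6)·(-1.6) + (0.4)·(0.4)) / 4 = 11.2/4 = 2.8
  s[B,C] = ((0.4)·(2.4) + (2.4)·(-1.6) + (-1.6)·(2.4) + (-1.6)·(-1.6) + (0.4)·(-1.6)) / 4 = -4.8/4 = -1.2
  s[C,C] = ((2.4)·(2.4) + (-1.6)·(-1.6) + (2.4)·(2.4) + (-1.6)·(-1.6) + (-1.6)·(-1.6)) / 4 = 19.2/4 = 4.8
  Sample standard deviations s_i = √(s[i,i]):
  s(A) = √(6.3) = 2.51
  s(B) = √(2.8) = 1.6733
  s(C) = √(4.8) = 2.1909

Step 3 — r_{ij} = s_{ij} / (s_i · s_j):
  r[A,A] = 1 (diagonal).
  r[A,B] = 2.7 / (2.51 · 1.6733) = 2.7 / 4.2 = 0.6429
  r[A,C] = -2.8 / (2.51 · 2.1909) = -2.8 / 5.4991 = -0.5092
  r[B,B] = 1 (diagonal).
  r[B,C] = -1.2 / (1.6733 · 2.1909) = -1.2 / 3.6661 = -0.3273
  r[C,C] = 1 (diagonal).

R is symmetric with unit diagonal. Assembling:

R = [[1, 0.6429, -0.5092],
 [0.6429, 1, -0.3273],
 [-0.5092, -0.3273, 1]]


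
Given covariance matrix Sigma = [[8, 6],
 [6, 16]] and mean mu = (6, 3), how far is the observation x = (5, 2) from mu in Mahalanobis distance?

Step 1 — centre the observation: (x - mu) = (-1, -1).

Step 2 — invert Sigma. det(Sigma) = 8·16 - (6)² = 92.
  Sigma^{-1} = (1/det) · [[d, -b], [-b, a]] = [[0.1739, -0.0652],
 [-0.0652, 0.087]].

Step 3 — form the quadratic (x - mu)^T · Sigma^{-1} · (x - mu):
  Sigma^{-1} · (x - mu) = (-0.1087, -0.0217).
  (x - mu)^T · [Sigma^{-1} · (x - mu)] = (-1)·(-0.1087) + (-1)·(-0.0217) = 0.1304.

Step 4 — take square root: d = √(0.1304) ≈ 0.3612.

d(x, mu) = √(0.1304) ≈ 0.3612


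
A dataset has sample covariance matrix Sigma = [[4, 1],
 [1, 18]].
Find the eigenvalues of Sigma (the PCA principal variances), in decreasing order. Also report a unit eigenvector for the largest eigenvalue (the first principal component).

Step 1 — characteristic polynomial of 2×2 Sigma:
  det(Sigma - λI) = λ² - trace · λ + det = 0.
  trace = 4 + 18 = 22, det = 4·18 - (1)² = 71.
Step 2 — discriminant:
  Δ = trace² - 4·det = 484 - 284 = 200.
Step 3 — eigenvalues:
  λ = (trace ± √Δ)/2 = (22 ± 14.1421)/2,
  λ_1 = 18.0711,  λ_2 = 3.9289.

Step 4 — unit eigenvector for λ_1: solve (Sigma - λ_1 I)v = 0. First row:
  (4 - 18.0711)·v_x + (1)·v_y = 0, i.e. (-14.0711)·v_x + (1)·v_y = 0,
  so v ∝ (b, λ_1 - a) = (1, 14.0711) = u.
  ||u|| = √((1)² + (14.0711)²) = √(198.9949) ≈ 14.1066,
  v_1 = u/||u|| ≈ (0.0709, 0.9975) (||v_1|| = 1).

λ_1 = 18.0711,  λ_2 = 3.9289;  v_1 ≈ (0.0709, 0.9975)


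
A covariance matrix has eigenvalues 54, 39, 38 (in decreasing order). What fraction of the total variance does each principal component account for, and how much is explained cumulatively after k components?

Step 1 — total variance = trace(Sigma) = Σ λ_i = 54 + 39 + 38 = 131.

Step 2 — fraction explained by component i = λ_i / Σ λ:
  PC1: 54/131 = 0.4122
  PC2: 39/131 = 0.2977
  PC3: 38/131 = 0.2901

Step 3 — cumulative fraction after k components = (λ_1 + ... + λ_k) / Σ λ:
  k = 1: 54/131 = 0.4122
  k = 2: (54 + 39)/131 = 93/131 = 0.7099
  k = 3: (54 + 39 + 38)/131 = 131/131 = 1

Summary (fraction, with percent):

explained: PC1 0.4122 (41.22%), PC2 0.2977 (29.77%), PC3 0.2901 (29.01%);  cumulative: 0.4122, 0.7099, 1


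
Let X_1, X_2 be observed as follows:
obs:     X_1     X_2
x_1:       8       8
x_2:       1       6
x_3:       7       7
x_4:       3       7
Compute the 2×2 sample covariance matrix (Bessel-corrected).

Step 1 — column means:
  mean(X_1) = (8 + 1 + 7 + 3) / 4 = 19/4 = 4.75
  mean(X_2) = (8 + 6 + 7 + 7) / 4 = 28/4 = 7

Step 2 — sample covariance S[i,j] = (1/(n-1)) · Σ_k (x_{k,i} - mean_i) · (x_{k,j} - mean_j), with n-1 = 3.
  S[X_1,X_1] = ((3.25)·(3.25) + (-3.75)·(-3.75) + (2.25)·(2.25) + (-1.75)·(-1.75)) / 3 = 32.75/3 = 10.9167
  S[X_1,X_2] = ((3.25)·(1) + (-3.75)·(-1) + (2.25)·(0) + (-1.75)·(0)) / 3 = 7/3 = 2.3333
  S[X_2,X_2] = ((1)·(1) + (-1)·(-1) + (0)·(0) + (0)·(0)) / 3 = 2/3 = 0.6667

S is symmetric (S[j,i] = S[i,j]). Assembling:

S = [[10.9167, 2.3333],
 [2.3333, 0.6667]]


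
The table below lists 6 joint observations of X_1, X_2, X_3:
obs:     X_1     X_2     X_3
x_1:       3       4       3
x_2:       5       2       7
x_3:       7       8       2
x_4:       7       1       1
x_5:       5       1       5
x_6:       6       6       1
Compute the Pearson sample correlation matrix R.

Step 1 — column means:
  mean(X_1) = (3 + 5 + 7 + 7 + 5 + 6) / 6 = 33/6 = 5.5
  mean(X_2) = (4 + 2 + 8 + 1 + 1 + 6) / 6 = 22/6 = 3.6667
  mean(X_3) = (3 + 7 + 2 + 1 + 5 + 1) / 6 = 19/6 = 3.1667

Step 2 — sample variances and covariances s[i,j] = (1/(n-1)) · Σ_k (x_{k,i} - mean_i) · (x_{k,j} - mean_j), with n-1 = 5:
  s[X_1,X_1] = ((-2.5)·(-2.5) + (-0.5)·(-0.5) + (1.5)·(1.5) + (1.5)·(1.5) + (-0.5)·(-0.5) + (0.5)·(0.5)) / 5 = 11.5/5 = 2.3
  s[X_1,X_2] = ((-2.5)·(0.3333) + (-0.5)·(-1.6667) + (1.5)·(4.3333) + (1.5)·(-2.6667) + (-0.5)·(-2.6667) + (0.5)·(2.3333)) / 5 = 5/5 = 1
  s[X_1,X_3] = ((-2.5)·(-0.1667) + (-0.5)·(3.8333) + (1.5)·(-1.1667) + (1.5)·(-2.1667) + (-0.5)·(1.8333) + (0.5)·(-2.1667)) / 5 = -8.5/5 = -1.7
  s[X_2,X_2] = ((0.3333)·(0.3333) + (-1.6667)·(-1.6667) + (4.3333)·(4.3333) + (-2.6667)·(-2.6667) + (-2.6667)·(-2.6667) + (2.3333)·(2.3333)) / 5 = 41.3333/5 = 8.2667
  s[X_2,X_3] = ((0.3333)·(-0.1667) + (-1.6667)·(3.8333) + (4.3333)·(-1.1667) + (-2.6667)·(-2.1667) + (-2.6667)·(1.8333) + (2.3333)·(-2.1667)) / 5 = -15.6667/5 = -3.1333
  s[X_3,X_3] = ((-0.1667)·(-0.1667) + (3.8333)·(3.8333) + (-1.1667)·(-1.1667) + (-2.1667)·(-2.1667) + (1.8333)·(1.8333) + (-2.1667)·(-2.1667)) / 5 = 28.8333/5 = 5.7667
  Sample standard deviations s_i = √(s[i,i]):
  s(X_1) = √(2.3) = 1.5166
  s(X_2) = √(8.2667) = 2.8752
  s(X_3) = √(5.7667) = 2.4014

Step 3 — r_{ij} = s_{ij} / (s_i · s_j):
  r[X_1,X_1] = 1 (diagonal).
  r[X_1,X_2] = 1 / (1.5166 · 2.8752) = 1 / 4.3604 = 0.2293
  r[X_1,X_3] = -1.7 / (1.5166 · 2.4014) = -1.7 / 3.6419 = -0.4668
  r[X_2,X_2] = 1 (diagonal).
  r[X_2,X_3] = -3.1333 / (2.8752 · 2.4014) = -3.1333 / 6.9044 = -0.4538
  r[X_3,X_3] = 1 (diagonal).

R is symmetric with unit diagonal. Assembling:

R = [[1, 0.2293, -0.4668],
 [0.2293, 1, -0.4538],
 [-0.4668, -0.4538, 1]]


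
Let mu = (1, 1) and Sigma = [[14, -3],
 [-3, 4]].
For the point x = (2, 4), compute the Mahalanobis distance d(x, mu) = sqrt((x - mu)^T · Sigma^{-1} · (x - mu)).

Step 1 — centre the observation: (x - mu) = (1, 3).

Step 2 — invert Sigma. det(Sigma) = 14·4 - (-3)² = 47.
  Sigma^{-1} = (1/det) · [[d, -b], [-b, a]] = [[0.0851, 0.0638],
 [0.0638, 0.2979]].

Step 3 — form the quadratic (x - mu)^T · Sigma^{-1} · (x - mu):
  Sigma^{-1} · (x - mu) = (0.2766, 0.9574).
  (x - mu)^T · [Sigma^{-1} · (x - mu)] = (1)·(0.2766) + (3)·(0.9574) = 3.1489.

Step 4 — take square root: d = √(3.1489) ≈ 1.7745.

d(x, mu) = √(3.1489) ≈ 1.7745


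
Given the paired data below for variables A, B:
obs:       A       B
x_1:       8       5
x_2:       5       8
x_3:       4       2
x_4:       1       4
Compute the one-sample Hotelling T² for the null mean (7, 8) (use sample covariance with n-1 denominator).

Step 1 — sample mean vector:
  mean(A) = (8 + 5 + 4 + 1) / 4 = 18/4 = 4.5
  mean(B) = (5 + 8 + 2 + 4) / 4 = 19/4 = 4.75
  x̄ = (4.5, 4.75),  deviation x̄ - mu_0 = (4.5, 4.75) - (7, 8) = (-2.5, -3.25).

Step 2 — sample covariance matrix, S[i,j] = (1/(n-1)) · Σ_k (x_{k,i} - mean_i) · (x_{k,j} - mean_j), divisor n-1 = 3:
  S[A,A] = ((3.5)·(3.5) + (0.5)·(0.5) + (-0.5)·(-0.5) + (-3.5)·(-3.5)) / 3 = 25/3 = 8.3333
  S[A,B] = ((3.5)·(0.25) + (0.5)·(3.25) + (-0.5)·(-2.75) + (-3.5)·(-0.75)) / 3 = 6.5/3 = 2.1667
  S[B,B] = ((0.25)·(0.25) + (3.25)·(3.25) + (-2.75)·(-2.75) + (-0.75)·(-0.75)) / 3 = 18.75/3 = 6.25
  S = [[8.3333, 2.1667],
 [2.1667, 6.25]].

Step 3 — invert S. det(S) = 8.3333·6.25 - (2.1667)² = 47.3889.
  S^{-1} = (1/det) · [[d, -b], [-b, a]] = [[0.1319, -0.0457],
 [-0.0457, 0.1758]].

Step 4 — quadratic form (x̄ - mu_0)^T · S^{-1} · (x̄ - mu_0):
  S^{-1} · (x̄ - mu_0) = (-0.1811, -0.4572),
  (x̄ - mu_0)^T · [...] = (-2.5)·(-0.1811) + (-3.25)·(-0.4572) = 1.9387.

Step 5 — scale by n: T² = 4 · 1.9387 = 7.755.

T² ≈ 7.755


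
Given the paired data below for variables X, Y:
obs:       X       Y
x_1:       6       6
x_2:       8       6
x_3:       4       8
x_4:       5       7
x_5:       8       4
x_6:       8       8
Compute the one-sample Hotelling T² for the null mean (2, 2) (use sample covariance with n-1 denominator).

Step 1 — sample mean vector:
  mean(X) = (6 + 8 + 4 + 5 + 8 + 8) / 6 = 39/6 = 6.5
  mean(Y) = (6 + 6 + 8 + 7 + 4 + 8) / 6 = 39/6 = 6.5
  x̄ = (6.5, 6.5),  deviation x̄ - mu_0 = (6.5, 6.5) - (2, 2) = (4.5, 4.5).

Step 2 — sample covariance matrix, S[i,j] = (1/(n-1)) · Σ_k (x_{k,i} - mean_i) · (x_{k,j} - mean_j), divisor n-1 = 5:
  S[X,X] = ((-0.5)·(-0.5) + (1.5)·(1.5) + (-2.5)·(-2.5) + (-1.5)·(-1.5) + (1.5)·(1.5) + (1.5)·(1.5)) / 5 = 15.5/5 = 3.1
  S[X,Y] = ((-0.5)·(-0.5) + (1.5)·(-0.5) + (-2.5)·(1.5) + (-1.5)·(0.5) + (1.5)·(-2.5) + (1.5)·(1.5)) / 5 = -6.5/5 = -1.3
  S[Y,Y] = ((-0.5)·(-0.5) + (-0.5)·(-0.5) + (1.5)·(1.5) + (0.5)·(0.5) + (-2.5)·(-2.5) + (1.5)·(1.5)) / 5 = 11.5/5 = 2.3
  S = [[3.1, -1.3],
 [-1.3, 2.3]].

Step 3 — invert S. det(S) = 3.1·2.3 - (-1.3)² = 5.44.
  S^{-1} = (1/det) · [[d, -b], [-b, a]] = [[0.4228, 0.239],
 [0.239, 0.5699]].

Step 4 — quadratic form (x̄ - mu_0)^T · S^{-1} · (x̄ - mu_0):
  S^{-1} · (x̄ - mu_0) = (2.9779, 3.6397),
  (x̄ - mu_0)^T · [...] = (4.5)·(2.9779) + (4.5)·(3.6397) = 29.7794.

Step 5 — scale by n: T² = 6 · 29.7794 = 178.6765.

T² ≈ 178.6765


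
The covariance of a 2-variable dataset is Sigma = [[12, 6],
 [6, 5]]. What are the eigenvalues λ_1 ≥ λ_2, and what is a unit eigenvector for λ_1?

Step 1 — characteristic polynomial of 2×2 Sigma:
  det(Sigma - λI) = λ² - trace · λ + det = 0.
  trace = 12 + 5 = 17, det = 12·5 - (6)² = 24.
Step 2 — discriminant:
  Δ = trace² - 4·det = 289 - 96 = 193.
Step 3 — eigenvalues:
  λ = (trace ± √Δ)/2 = (17 ± 13.8924)/2,
  λ_1 = 15.4462,  λ_2 = 1.5538.

Step 4 — unit eigenvector for λ_1: solve (Sigma - λ_1 I)v = 0. First row:
  (12 - 15.4462)·v_x + (6)·v_y = 0, i.e. (-3.4462)·v_x + (6)·v_y = 0,
  so v ∝ (b, λ_1 - a) = (6, 3.4462) = u.
  ||u|| = √((6)² + (3.4462)²) = √(47.8764) ≈ 6.9193,
  v_1 = u/||u|| ≈ (0.8671, 0.4981) (||v_1|| = 1).

λ_1 = 15.4462,  λ_2 = 1.5538;  v_1 ≈ (0.8671, 0.4981)


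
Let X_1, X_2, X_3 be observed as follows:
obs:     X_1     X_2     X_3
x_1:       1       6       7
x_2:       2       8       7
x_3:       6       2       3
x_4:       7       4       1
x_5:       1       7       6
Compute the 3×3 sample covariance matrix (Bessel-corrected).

Step 1 — column means:
  mean(X_1) = (1 + 2 + 6 + 7 + 1) / 5 = 17/5 = 3.4
  mean(X_2) = (6 + 8 + 2 + 4 + 7) / 5 = 27/5 = 5.4
  mean(X_3) = (7 + 7 + 3 + 1 + 6) / 5 = 24/5 = 4.8

Step 2 — sample covariance S[i,j] = (1/(n-1)) · Σ_k (x_{k,i} - mean_i) · (x_{k,j} - mean_j), with n-1 = 4.
  S[X_1,X_1] = ((-2.4)·(-2.4) + (-1.4)·(-1.4) + (2.6)·(2.6) + (3.6)·(3.6) + (-2.4)·(-2.4)) / 4 = 33.2/4 = 8.3
  S[X_1,X_2] = ((-2.4)·(0.6) + (-1.4)·(2.6) + (2.6)·(-3.4) + (3.6)·(-1.4) + (-2.4)·(1.6)) / 4 = -22.8/4 = -5.7
  S[X_1,X_3] = ((-2.4)·(2.2) + (-1.4)·(2.2) + (2.6)·(-1.8) + (3.6)·(-3.8) + (-2.4)·(1.2)) / 4 = -29.6/4 = -7.4
  S[X_2,X_2] = ((0.6)·(0.6) + (2.6)·(2.6) + (-3.4)·(-3.4) + (-1.4)·(-1.4) + (1.6)·(1.6)) / 4 = 23.2/4 = 5.8
  S[X_2,X_3] = ((0.6)·(2.2) + (2.6)·(2.2) + (-3.4)·(-1.8) + (-1.4)·(-3.8) + (1.6)·(1.2)) / 4 = 20.4/4 = 5.1
  S[X_3,X_3] = ((2.2)·(2.2) + (2.2)·(2.2) + (-1.8)·(-1.8) + (-3.8)·(-3.8) + (1.2)·(1.2)) / 4 = 28.8/4 = 7.2

S is symmetric (S[j,i] = S[i,j]). Assembling:

S = [[8.3, -5.7, -7.4],
 [-5.7, 5.8, 5.1],
 [-7.4, 5.1, 7.2]]


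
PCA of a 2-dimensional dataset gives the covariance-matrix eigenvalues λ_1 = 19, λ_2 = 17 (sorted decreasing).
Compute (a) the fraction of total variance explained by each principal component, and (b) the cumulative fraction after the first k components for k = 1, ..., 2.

Step 1 — total variance = trace(Sigma) = Σ λ_i = 19 + 17 = 36.

Step 2 — fraction explained by component i = λ_i / Σ λ:
  PC1: 19/36 = 0.5278
  PC2: 17/36 = 0.4722

Step 3 — cumulative fraction after k components = (λ_1 + ... + λ_k) / Σ λ:
  k = 1: 19/36 = 0.5278
  k = 2: (19 + 17)/36 = 36/36 = 1

Summary (fraction, with percent):

explained: PC1 0.5278 (52.78%), PC2 0.4722 (47.22%);  cumulative: 0.5278, 1


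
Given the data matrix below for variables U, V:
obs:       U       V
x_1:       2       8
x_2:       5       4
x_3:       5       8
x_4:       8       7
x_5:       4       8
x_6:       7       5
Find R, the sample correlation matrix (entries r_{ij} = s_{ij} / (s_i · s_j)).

Step 1 — column means:
  mean(U) = (2 + 5 + 5 + 8 + 4 + 7) / 6 = 31/6 = 5.1667
  mean(V) = (8 + 4 + 8 + 7 + 8 + 5) / 6 = 40/6 = 6.6667

Step 2 — sample variances and covariances s[i,j] = (1/(n-1)) · Σ_k (x_{k,i} - mean_i) · (x_{k,j} - mean_j), with n-1 = 5:
  s[U,U] = ((-3.1667)·(-3.1667) + (-0.1667)·(-0.1667) + (-0.1667)·(-0.1667) + (2.8333)·(2.8333) + (-1.1667)·(-1.1667) + (1.8333)·(1.8333)) / 5 = 22.8333/5 = 4.5667
  s[U,V] = ((-3.1667)·(1.3333) + (-0.1667)·(-2.6667) + (-0.1667)·(1.3333) + (2.8333)·(0.3333) + (-1.1667)·(1.3333) + (1.8333)·(-1.6667)) / 5 = -7.6667/5 = -1.5333
  s[V,V] = ((1.3333)·(1.3333) + (-2.6667)·(-2.6667) + (1.3333)·(1.3333) + (0.3333)·(0.3333) + (1.3333)·(1.3333) + (-1.6667)·(-1.6667)) / 5 = 15.3333/5 = 3.0667
  Sample standard deviations s_i = √(s[i,i]):
  s(U) = √(4.5667) = 2.137
  s(V) = √(3.0667) = 1.7512

Step 3 — r_{ij} = s_{ij} / (s_i · s_j):
  r[U,U] = 1 (diagonal).
  r[U,V] = -1.5333 / (2.137 · 1.7512) = -1.5333 / 3.7423 = -0.4097
  r[V,V] = 1 (diagonal).

R is symmetric with unit diagonal. Assembling:

R = [[1, -0.4097],
 [-0.4097, 1]]


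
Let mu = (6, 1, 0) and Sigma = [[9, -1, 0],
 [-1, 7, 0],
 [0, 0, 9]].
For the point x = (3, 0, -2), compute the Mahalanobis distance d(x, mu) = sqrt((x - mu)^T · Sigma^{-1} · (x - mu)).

Step 1 — centre the observation: (x - mu) = (-3, -1, -2).

Step 2 — invert Sigma (cofactor / det for 3×3, or solve directly):
  Sigma^{-1} = [[0.1129, 0.0161, 0],
 [0.0161, 0.1452, 0],
 [0, 0, 0.1111]].

Step 3 — form the quadratic (x - mu)^T · Sigma^{-1} · (x - mu):
  Sigma^{-1} · (x - mu) = (-0.3548, -0.1935, -0.2222).
  (x - mu)^T · [Sigma^{-1} · (x - mu)] = (-3)·(-0.3548) + (-1)·(-0.1935) + (-2)·(-0.2222) = 1.7025.

Step 4 — take square root: d = √(1.7025) ≈ 1.3048.

d(x, mu) = √(1.7025) ≈ 1.3048


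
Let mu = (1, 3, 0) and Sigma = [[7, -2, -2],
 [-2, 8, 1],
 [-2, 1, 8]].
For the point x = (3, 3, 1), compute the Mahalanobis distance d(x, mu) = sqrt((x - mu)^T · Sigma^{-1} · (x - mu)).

Step 1 — centre the observation: (x - mu) = (2, 0, 1).

Step 2 — invert Sigma (cofactor / det for 3×3, or solve directly):
  Sigma^{-1} = [[0.1636, 0.0364, 0.0364],
 [0.0364, 0.1351, -0.0078],
 [0.0364, -0.0078, 0.1351]].

Step 3 — form the quadratic (x - mu)^T · Sigma^{-1} · (x - mu):
  Sigma^{-1} · (x - mu) = (0.3636, 0.0649, 0.2078).
  (x - mu)^T · [Sigma^{-1} · (x - mu)] = (2)·(0.3636) + (0)·(0.0649) + (1)·(0.2078) = 0.9351.

Step 4 — take square root: d = √(0.9351) ≈ 0.967.

d(x, mu) = √(0.9351) ≈ 0.967


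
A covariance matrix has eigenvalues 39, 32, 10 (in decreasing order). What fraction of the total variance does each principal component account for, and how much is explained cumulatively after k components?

Step 1 — total variance = trace(Sigma) = Σ λ_i = 39 + 32 + 10 = 81.

Step 2 — fraction explained by component i = λ_i / Σ λ:
  PC1: 39/81 = 0.4815
  PC2: 32/81 = 0.3951
  PC3: 10/81 = 0.1235

Step 3 — cumulative fraction after k components = (λ_1 + ... + λ_k) / Σ λ:
  k = 1: 39/81 = 0.4815
  k = 2: (39 + 32)/81 = 71/81 = 0.8765
  k = 3: (39 + 32 + 10)/81 = 81/81 = 1

Summary (fraction, with percent):

explained: PC1 0.4815 (48.15%), PC2 0.3951 (39.51%), PC3 0.1235 (12.35%);  cumulative: 0.4815, 0.8765, 1


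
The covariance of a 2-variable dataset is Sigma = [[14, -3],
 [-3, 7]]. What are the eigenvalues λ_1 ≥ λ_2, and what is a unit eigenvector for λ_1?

Step 1 — characteristic polynomial of 2×2 Sigma:
  det(Sigma - λI) = λ² - trace · λ + det = 0.
  trace = 14 + 7 = 21, det = 14·7 - (-3)² = 89.
Step 2 — discriminant:
  Δ = trace² - 4·det = 441 - 356 = 85.
Step 3 — eigenvalues:
  λ = (trace ± √Δ)/2 = (21 ± 9.2195)/2,
  λ_1 = 15.1098,  λ_2 = 5.8902.

Step 4 — unit eigenvector for λ_1: solve (Sigma - λ_1 I)v = 0. First row:
  (14 - 15.1098)·v_x + (-3)·v_y = 0, i.e. (-1.1098)·v_x + (-3)·v_y = 0,
  so v ∝ (b, λ_1 - a) = (-3, 1.1098); multiply by -1 so the first entry is positive: u = (3, -1.1098).
  ||u|| = √((3)² + (-1.1098)²) = √(10.2316) ≈ 3.1987,
  v_1 = u/||u|| ≈ (0.9379, -0.3469) (||v_1|| = 1).

λ_1 = 15.1098,  λ_2 = 5.8902;  v_1 ≈ (0.9379, -0.3469)


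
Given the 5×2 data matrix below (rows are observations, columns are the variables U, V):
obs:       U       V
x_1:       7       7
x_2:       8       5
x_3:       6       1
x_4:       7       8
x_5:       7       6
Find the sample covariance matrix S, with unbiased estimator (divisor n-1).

Step 1 — column means:
  mean(U) = (7 + 8 + 6 + 7 + 7) / 5 = 35/5 = 7
  mean(V) = (7 + 5 + 1 + 8 + 6) / 5 = 27/5 = 5.4

Step 2 — sample covariance S[i,j] = (1/(n-1)) · Σ_k (x_{k,i} - mean_i) · (x_{k,j} - mean_j), with n-1 = 4.
  S[U,U] = ((0)·(0) + (1)·(1) + (-1)·(-1) + (0)·(0) + (0)·(0)) / 4 = 2/4 = 0.5
  S[U,V] = ((0)·(1.6) + (1)·(-0.4) + (-1)·(-4.4) + (0)·(2.6) + (0)·(0.6)) / 4 = 4/4 = 1
  S[V,V] = ((1.6)·(1.6) + (-0.4)·(-0.4) + (-4.4)·(-4.4) + (2.6)·(2.6) + (0.6)·(0.6)) / 4 = 29.2/4 = 7.3

S is symmetric (S[j,i] = S[i,j]). Assembling:

S = [[0.5, 1],
 [1, 7.3]]
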